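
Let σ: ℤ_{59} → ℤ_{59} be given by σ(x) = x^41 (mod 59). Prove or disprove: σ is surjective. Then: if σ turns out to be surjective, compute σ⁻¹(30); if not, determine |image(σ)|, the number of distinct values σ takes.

Since 59 is prime, the nonzero elements of ℤ_{59} form a cyclic group of order 58.
As gcd(41, 58) = 1, raising to the 41st power is a bijection on this group: if x_1^41 ≡ x_2^41 then (x_1x_2^{−1})^41 = 1, and the only element of order dividing gcd(41, 58) = 1 is 1, so x_1 = x_2.
With σ(0) = 0 this makes σ injective on all of ℤ_{59}, hence bijective (finite equal-size domain and codomain). In particular σ is surjective.
Since σ is surjective, we find the preimage of 30. The inverse of x ↦ x^41 on (ℤ_{59})^× is x ↦ x^17, because 41·17 = 697 = 12·58 + 1 ≡ 1 (mod 58) and x^{58} = 1 for x ≠ 0 (Fermat). So σ⁻¹(30) = 30^17 mod 59.
Repeated squaring mod 59: 30^1 ≡ 30, 30^2 ≡ 30² = 900 ≡ 15, 30^4 ≡ 15² = 225 ≡ 48, 30^8 ≡ 48² = 2304 ≡ 3, 30^16 ≡ 3² = 9. Since 17 = 16 + 1, 30^17 ≡ 9·30: 9·30 = 270 ≡ 34. So 30^17 ≡ 34 (mod 59).
Hence σ⁻¹(30) = 34.

34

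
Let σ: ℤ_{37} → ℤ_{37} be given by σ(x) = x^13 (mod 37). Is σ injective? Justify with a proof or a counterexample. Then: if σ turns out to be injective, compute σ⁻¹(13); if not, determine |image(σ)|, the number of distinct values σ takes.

Since 37 is prime, the nonzero elements of ℤ_{37} form a cyclic group of order 36.
As gcd(13, 36) = 1, raising to the 13th power is a bijection on this group: if x_1^13 ≡ x_2^13 then (x_1x_2^{−1})^13 = 1, and the only element of order dividing gcd(13, 36) = 1 is 1, so x_1 = x_2.
With σ(0) = 0 this makes σ injective on all of ℤ_{37}, hence bijective (finite equal-size domain and codomain). In particular σ is injective.
Since σ is injective, we find the preimage of 13. The inverse of x ↦ x^13 on (ℤ_{37})^× is x ↦ x^25, because 13·25 = 325 = 9·36 + 1 ≡ 1 (mod 36) and x^{36} = 1 for x ≠ 0 (Fermat). So σ⁻¹(13) = 13^25 mod 37.
Repeated squaring mod 37: 13^1 ≡ 13, 13^2 ≡ 13² = 169 ≡ 21, 13^4 ≡ 21² = 441 ≡ 34, 13^8 ≡ 34² = 1156 ≡ 9, 13^16 ≡ 9² = 81 ≡ 7. Since 25 = 16 + 8 + 1, 13^25 ≡ 7·9·13: 7·9 = 63 ≡ 26, then 26·13 = 338 ≡ 5. So 13^25 ≡ 5 (mod 37).
Hence σ⁻¹(13) = 5.

5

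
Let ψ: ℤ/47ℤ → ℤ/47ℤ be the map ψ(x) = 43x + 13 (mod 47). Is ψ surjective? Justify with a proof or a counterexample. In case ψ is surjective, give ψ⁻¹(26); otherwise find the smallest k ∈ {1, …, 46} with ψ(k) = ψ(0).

32

Since gcd(43, 47) = 1, 43 is invertible modulo 47. Euclid's algorithm: 47 = 1·43 + 4, 43 = 10·4 + 3, 4 = 1·3 + 1; back-substituting gives 1 = 35·43 − 32·47, so 43⁻¹ ≡ 35 (mod 47).
For any y ∈ ℤ/47ℤ, x = 35(y − 13) mod 47 satisfies ψ(x) = 43·35(y − 13) + 13 ≡ y (since 43·35 ≡ 1 mod 47). So every y has a preimage.
Therefore ψ is surjective.
Since ψ is surjective, we compute ψ⁻¹(26): solve 43x + 13 ≡ 26 (mod 47), i.e. 43x ≡ 13 (mod 47).
Multiplying by 43⁻¹ = 35 gives x ≡ 35·13 = 455 = 9·47 + 32 ≡ 32 (mod 47).
Check: ψ(32) = 43·32 + 13 = 1389 = 29·47 + 26 ≡ 26 (mod 47).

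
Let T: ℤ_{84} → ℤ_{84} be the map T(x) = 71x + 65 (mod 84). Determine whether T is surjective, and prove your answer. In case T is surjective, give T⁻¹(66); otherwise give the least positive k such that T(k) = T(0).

Since gcd(71, 84) = 1, 71 is invertible modulo 84. Euclid's algorithm: 84 = 1·71 + 13, 71 = 5·13 + 6, 13 = 2·6 + 1; back-substituting gives 1 = 71·71 − 60·84, so 71⁻¹ ≡ 71 (mod 84).
For any y ∈ ℤ_{84}, x = 71(y − 65) mod 84 satisfies T(x) = 71·71(y − 65) + 65 ≡ y (since 71·71 ≡ 1 mod 84). So every y has a preimage.
Hence T is surjective.
Since T is surjective, we find T⁻¹(66): we need 71x ≡ 66 − 65 ≡ 1 (mod 84). Using 71⁻¹ = 71: x ≡ 71·1 = 71, so x = 71.
Check: T(71) = 71·71 + 65 = 5106 = 60·84 + 66 ≡ 66 (mod 84).

71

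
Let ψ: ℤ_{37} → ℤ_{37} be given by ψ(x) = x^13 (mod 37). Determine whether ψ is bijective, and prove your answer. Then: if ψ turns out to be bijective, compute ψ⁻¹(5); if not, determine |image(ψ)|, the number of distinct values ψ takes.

Since 37 is prime, the nonzero elements of ℤ_{37} form a cyclic group of order 36.
As gcd(13, 36) = 1, raising to the 13th power is a bijection on this group: if u^13 ≡ v^13 then (uv^{−1})^13 = 1, and the only element of order dividing gcd(13, 36) = 1 is 1, so u = v.
With ψ(0) = 0 this makes ψ injective on all of ℤ_{37}, hence bijective (finite equal-size domain and codomain). In particular ψ is bijective.
Since ψ is bijective, we find the preimage of 5. The inverse of x ↦ x^13 on (ℤ_{37})^× is x ↦ x^25, because 13·25 = 325 = 9·36 + 1 ≡ 1 (mod 36) and x^{36} = 1 for x ≠ 0 (Fermat). So ψ⁻¹(5) = 5^25 mod 37.
Repeated squaring mod 37: 5^1 ≡ 5, 5^2 ≡ 5² = 25, 5^4 ≡ 25² = 625 ≡ 33, 5^8 ≡ 33² = 1089 ≡ 16, 5^16 ≡ 16² = 256 ≡ 34. Since 25 = 16 + 8 + 1, 5^25 ≡ 34·16·5: 34·16 = 544 ≡ 26, then 26·5 = 130 ≡ 19. So 5^25 ≡ 19 (mod 37).
Hence ψ⁻¹(5) = 19.

19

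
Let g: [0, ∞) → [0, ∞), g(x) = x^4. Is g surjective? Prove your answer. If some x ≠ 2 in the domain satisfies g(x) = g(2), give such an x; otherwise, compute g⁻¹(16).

2

For any y ∈ [0, ∞), x = y^{1/4} ∈ [0, ∞) gives g(x) = y, so g is surjective.
Since x ↦ x^4 is strictly increasing on [0, ∞), it is injective there, so no x ≠ 2 in the domain has g(x) = g(2). We therefore compute g⁻¹(16) = 16^{1/4} = 2 (indeed 2^4 = 16).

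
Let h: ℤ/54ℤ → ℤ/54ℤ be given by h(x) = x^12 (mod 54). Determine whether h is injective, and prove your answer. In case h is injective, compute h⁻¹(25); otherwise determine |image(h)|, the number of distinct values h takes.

h(0) = 0^12 = 0.
h(6): Repeated squaring mod 54: 6^1 ≡ 6, 6^2 ≡ 6² = 36, 6^4 ≡ 36² = 1296 ≡ 0, 6^8 ≡ 0² = 0. Since 12 = 8 + 4, 6^12 ≡ 0·0: 0·0 = 0. So 6^12 ≡ 0 (mod 54).
So h(0) = h(6) = 0 while 0 ≠ 6, thus h is not injective.
Since h is not injective, we determine |image(h)|. Computing x^12 mod 54 for each x (by repeated squaring, reducing mod 54 at every step), the values h(0), h(1), …, h(53) are: 0, 1, 46, 27, 10, 37, 0, 19, 28, 27, 28, 19, 0, 37, 10, 27, 46, 1, 0, 1, 46, 27, 10, 37, 0, 19, 28, 27, 28, 19, 0, 37, 10, 27, 46, 1, 0, 1, 46, 27, 10, 37, 0, 19, 28, 27, 28, 19, 0, 37, 10, 27, 46, 1.
The distinct values are {0, 1, 10, 19, 27, 28, 37, 46}; there are 8 of them.

8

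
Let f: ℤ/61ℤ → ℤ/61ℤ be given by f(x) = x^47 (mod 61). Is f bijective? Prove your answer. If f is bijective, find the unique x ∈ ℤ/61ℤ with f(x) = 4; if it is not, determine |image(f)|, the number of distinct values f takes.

39

Since 61 is prime, the nonzero elements of ℤ/61ℤ form a cyclic group of order 60.
As gcd(47, 60) = 1, raising to the 47th power is a bijection on this group: if a^47 ≡ b^47 then (ab^{−1})^47 = 1, and the only element of order dividing gcd(47, 60) = 1 is 1, so a = b.
With f(0) = 0 this makes f injective on all of ℤ/61ℤ, hence bijective (finite equal-size domain and codomain). In particular f is bijective.
Since f is bijective, we find the preimage of 4. The inverse of x ↦ x^47 on (ℤ/61ℤ)^× is x ↦ x^23, because 47·23 = 1081 = 18·60 + 1 ≡ 1 (mod 60) and x^{60} = 1 for x ≠ 0 (Fermat). So f⁻¹(4) = 4^23 mod 61.
Repeated squaring mod 61: 4^1 ≡ 4, 4^2 ≡ 4² = 16, 4^4 ≡ 16² = 256 ≡ 12, 4^8 ≡ 12² = 144 ≡ 22, 4^16 ≡ 22² = 484 ≡ 57. Since 23 = 16 + 4 + 2 + 1, 4^23 ≡ 57·12·16·4: 57·12 = 684 ≡ 13, then 13·16 = 208 ≡ 25, then 25·4 = 100 ≡ 39. So 4^23 ≡ 39 (mod 61).
Hence f⁻¹(4) = 39.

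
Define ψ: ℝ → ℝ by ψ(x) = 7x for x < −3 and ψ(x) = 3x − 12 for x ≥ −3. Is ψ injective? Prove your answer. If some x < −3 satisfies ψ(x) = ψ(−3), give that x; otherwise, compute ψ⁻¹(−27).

Both pieces are strictly increasing (slopes 7 and 3), so each is injective on its own interval.
The left piece maps (−∞, −3) onto (−∞, −21); the right piece maps [−3, ∞) onto [−21, ∞).
These images are disjoint, so no value is attained by both pieces. Therefore ψ is injective.
Because the two images are disjoint, no x < −3 has ψ(x) = ψ(−3), so we compute ψ⁻¹(−27): −27 lies in (−∞, −21), so solve 7x = −27: x = (−27 − 0)/7 = −27/7.

-27/7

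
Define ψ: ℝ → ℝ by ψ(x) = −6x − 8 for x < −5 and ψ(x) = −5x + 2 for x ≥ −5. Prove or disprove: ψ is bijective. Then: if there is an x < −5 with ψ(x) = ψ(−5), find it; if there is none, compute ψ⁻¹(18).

Both pieces are strictly decreasing (slopes −6 and −5), so each is injective on its own interval.
The left piece maps (−∞, −5) onto (22, ∞); the right piece maps [−5, ∞) onto (−∞, 27].
These images overlap. In particular ψ(−5) = 27 (right piece), and solving −6x − 8 = 27 on the left piece gives x = −35/6 < −5.
So ψ(−35/6) = ψ(−5) with −35/6 ≠ −5, and ψ is not injective, hence not bijective. This x = −35/6 is the requested value below −5.

-35/6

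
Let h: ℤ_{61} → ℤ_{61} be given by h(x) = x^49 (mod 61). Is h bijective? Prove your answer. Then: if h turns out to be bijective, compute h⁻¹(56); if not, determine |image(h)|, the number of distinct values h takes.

15

Since 61 is prime, the nonzero elements of ℤ_{61} form a cyclic group of order 60.
As gcd(49, 60) = 1, raising to the 49th power is a bijection on this group: if u^49 ≡ v^49 then (uv^{−1})^49 = 1, and the only element of order dividing gcd(49, 60) = 1 is 1, so u = v.
With h(0) = 0 this makes h injective on all of ℤ_{61}, hence bijective (finite equal-size domain and codomain). In particular h is bijective.
Since h is bijective, we find the preimage of 56. The inverse of x ↦ x^49 on (ℤ_{61})^× is x ↦ x^49, because 49·49 = 2401 = 40·60 + 1 ≡ 1 (mod 60) and x^{60} = 1 for x ≠ 0 (Fermat). So h⁻¹(56) = 56^49 mod 61.
Repeated squaring mod 61: 56^1 ≡ 56, 56^2 ≡ 56² = 3136 ≡ 25, 56^4 ≡ 25² = 625 ≡ 15, 56^8 ≡ 15² = 225 ≡ 42, 56^16 ≡ 42² = 1764 ≡ 56, 56^32 ≡ 56² = 3136 ≡ 25. Since 49 = 32 + 16 + 1, 56^49 ≡ 25·56·56: 25·56 = 1400 ≡ 58, then 58·56 = 3248 ≡ 15. So 56^49 ≡ 15 (mod 61).
Hence h⁻¹(56) = 15.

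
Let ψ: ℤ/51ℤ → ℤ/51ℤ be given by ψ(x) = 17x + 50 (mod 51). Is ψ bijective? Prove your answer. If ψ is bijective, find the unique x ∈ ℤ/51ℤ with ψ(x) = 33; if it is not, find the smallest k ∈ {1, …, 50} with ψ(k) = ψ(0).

3

We have gcd(17, 51) = 17 > 1. Taking a = 0 and b = 3: ψ(0) = 50 and ψ(3) = 17·3 + 50 = 101 ≡ 50 (mod 51).
So ψ(0) = ψ(3) while 0 ≠ 3, thus ψ is not injective, hence not bijective.
Since ψ is not bijective, we find the least positive k with ψ(k) = ψ(0): this means 17k ≡ 0 (mod 51), i.e. 51 ∣ 17k. Since gcd(17, 51) = 17, dividing through by 17 this holds exactly when 3 ∣ k.
The smallest positive such k is 3.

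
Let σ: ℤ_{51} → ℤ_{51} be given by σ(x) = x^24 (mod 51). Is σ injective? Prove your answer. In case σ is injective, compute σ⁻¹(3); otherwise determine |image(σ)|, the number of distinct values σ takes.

σ(1) = 1^24 = 1.
σ(2): Repeated squaring mod 51: 2^1 ≡ 2, 2^2 ≡ 2² = 4, 2^4 ≡ 4² = 16, 2^8 ≡ 16² = 256 ≡ 1, 2^16 ≡ 1² = 1. Since 24 = 16 + 8, 2^24 ≡ 1·1: 1·1 = 1. So 2^24 ≡ 1 (mod 51).
So σ(1) = σ(2) = 1 while 1 ≠ 2, therefore σ is not injective.
Since σ is not injective, we determine |image(σ)|. Computing x^24 mod 51 for each x (by repeated squaring, reducing mod 51 at every step), the values σ(0), σ(1), …, σ(50) are: 0, 1, 1, 33, 1, 16, 33, 16, 1, 18, 16, 16, 33, 1, 16, 18, 1, 34, 18, 1, 16, 18, 16, 16, 33, 1, 1, 33, 16, 16, 18, 16, 1, 18, 34, 1, 18, 16, 1, 33, 16, 16, 18, 1, 16, 33, 16, 1, 33, 1, 1.
The distinct values are {0, 1, 16, 18, 33, 34}; there are 6 of them.

6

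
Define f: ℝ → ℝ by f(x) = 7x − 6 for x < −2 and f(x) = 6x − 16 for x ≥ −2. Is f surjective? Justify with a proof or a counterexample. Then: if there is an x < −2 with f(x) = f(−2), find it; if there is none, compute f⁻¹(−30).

Both pieces are strictly increasing (slopes 7 and 6), so each is injective on its own interval.
The left piece maps (−∞, −2) onto (−∞, −20); the right piece maps [−2, ∞) onto [−28, ∞).
The union (−∞, −20) ∪ [−28, ∞) covers ℝ, so f is surjective.
For the follow-up: the images overlap, so an x < −2 with f(x) = f(−2) exists. f(−2) = −28; solving 7x − 6 = −28 for x < −2 gives x = (−28 + 6)/7 = −22/7.

-22/7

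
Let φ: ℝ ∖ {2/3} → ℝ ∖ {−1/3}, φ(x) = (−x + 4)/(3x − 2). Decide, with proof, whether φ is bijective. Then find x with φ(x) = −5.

Suppose φ(u) = φ(v). Cross-multiplying: (−u + 4)(3v − 2) = (−v + 4)(3u − 2).
Expanding both sides and cancelling the symmetric terms leaves −10·(u − v) = 0. Since −10 ≠ 0, u = v. So φ is injective.
For any y ≠ −1/3, solving y(3x − 2) = −x + 4 for x gives a well-defined x ≠ 2/3. So φ is surjective.
So φ is bijective.
Solving φ(x) = −5: cross-multiplying gives −x + 4 = −5(3x − 2), which rearranges to 14x = 6, so x = 3/7.

3/7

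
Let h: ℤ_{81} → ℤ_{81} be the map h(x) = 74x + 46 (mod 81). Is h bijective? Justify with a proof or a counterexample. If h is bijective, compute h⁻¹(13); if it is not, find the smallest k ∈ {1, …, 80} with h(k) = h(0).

Recall: h is injective if h(x_1) = h(x_2) implies x_1 = x_2.
If h(x_1) = h(x_2), then 74x_1 ≡ 74x_2 (mod 81). Because gcd(74, 81) = 1, we may cancel 74 to get x_1 ≡ x_2 (mod 81).
We now compute 74⁻¹ mod 81 explicitly. Euclid's algorithm: 81 = 1·74 + 7, 74 = 10·7 + 4, 7 = 1·4 + 3, 4 = 1·3 + 1; back-substituting gives 1 = 23·74 − 21·81, so 74⁻¹ ≡ 23 (mod 81).
Then y ↦ 23(y − 46) is a two-sided inverse to h, so every y ∈ ℤ_{81} has a preimage.
So h is bijective.
Since h is bijective, we find h⁻¹(13): we need 74x ≡ 13 − 46 ≡ 48 (mod 81). Using 74⁻¹ = 23: x ≡ 23·48 = 1104 = 13·81 + 51, so x = 51.
Check: h(51) = 74·51 + 46 = 3820 = 47·81 + 13 ≡ 13 (mod 81).

51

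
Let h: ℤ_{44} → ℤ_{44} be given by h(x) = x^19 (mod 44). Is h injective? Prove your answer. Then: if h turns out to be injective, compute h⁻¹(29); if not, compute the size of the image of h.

33

h(0) = 0^19 = 0.
h(22): Repeated squaring mod 44: 22^1 ≡ 22, 22^2 ≡ 22² = 484 ≡ 0, 22^4 ≡ 0² = 0, 22^8 ≡ 0² = 0, 22^16 ≡ 0² = 0. Since 19 = 16 + 2 + 1, 22^19 ≡ 0·0·22: 0·0 = 0, then 0·22 = 0. So 22^19 ≡ 0 (mod 44).
So h(0) = h(22) = 0 while 0 ≠ 22, thus h is not injective.
Since h is not injective, we determine |image(h)|. Computing x^19 mod 44 for each x (by repeated squaring, reducing mod 44 at every step), the values h(0), h(1), …, h(43) are: 0, 1, 28, 15, 36, 9, 24, 19, 40, 5, 32, 11, 12, 17, 4, 3, 20, 13, 8, 7, 16, 21, 0, 23, 28, 37, 36, 31, 24, 41, 40, 27, 32, 33, 12, 39, 4, 25, 20, 35, 8, 29, 16, 43.
The distinct values are {0, 1, 3, 4, 5, 7, 8, 9, 11, 12, 13, 15, 16, 17, 19, 20, 21, 23, 24, 25, 27, 28, 29, 31, 32, 33, 35, 36, 37, 39, 40, 41, 43}; there are 33 of them.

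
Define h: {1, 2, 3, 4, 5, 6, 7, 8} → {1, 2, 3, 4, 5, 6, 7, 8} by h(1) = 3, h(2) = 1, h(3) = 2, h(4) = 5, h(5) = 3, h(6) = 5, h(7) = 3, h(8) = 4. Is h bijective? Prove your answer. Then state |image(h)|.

h(1) = 3 = h(5) with 1 ≠ 5, so h is not injective, hence not bijective.
The image of h is {1, 2, 3, 4, 5}, which has 5 elements.

5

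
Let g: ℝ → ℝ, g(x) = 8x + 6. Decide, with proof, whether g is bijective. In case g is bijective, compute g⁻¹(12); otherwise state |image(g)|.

Suppose g(s) = g(t). Then 8s + 6 = 8t + 6, thus 8s = 8t, hence s = t.
For any y ∈ ℝ, x = (y − 6)/8 satisfies g(x) = y.
So g is bijective.
Since g is bijective, we compute g⁻¹(12) = (12 − 6)/8 = 3/4.

3/4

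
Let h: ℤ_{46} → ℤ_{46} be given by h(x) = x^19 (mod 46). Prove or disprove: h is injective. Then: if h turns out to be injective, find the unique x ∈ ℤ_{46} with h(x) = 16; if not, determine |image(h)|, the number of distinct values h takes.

18

Computing x^19 mod 46 for each x (by repeated squaring, reducing mod 46 at every step), the values h(0), h(1), …, h(45) are: 0, 1, 26, 29, 32, 7, 18, 11, 4, 13, 44, 15, 8, 25, 10, 19, 12, 5, 16, 37, 40, 43, 22, 23, 24, 3, 6, 9, 30, 41, 34, 27, 36, 21, 38, 31, 2, 33, 42, 35, 28, 39, 14, 17, 20, 45.
Every element of ℤ_{46} appears exactly once in this list, so h is a bijection, and in particular injective.
Since h is injective, we read off the preimage of 16 from the same table: h(18) = 16, so h⁻¹(16) = 18.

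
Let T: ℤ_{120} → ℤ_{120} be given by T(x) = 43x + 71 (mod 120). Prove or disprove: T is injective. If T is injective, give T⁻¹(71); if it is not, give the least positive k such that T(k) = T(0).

0

Suppose T(s) = T(t) in ℤ_{120}. Then 43s + 71 ≡ 43t + 71 (mod 120), therefore 43(s − t) ≡ 0 (mod 120).
Since gcd(43, 120) = 1, 43 is invertible modulo 120, therefore s − t ≡ 0 (mod 120), i.e. s = t.
Therefore T is injective.
We now compute 43⁻¹ mod 120 explicitly. Euclid's algorithm: 120 = 2·43 + 34, 43 = 1·34 + 9, 34 = 3·9 + 7, 9 = 1·7 + 2, 7 = 3·2 + 1; back-substituting gives 1 = 67·43 − 24·120, so 43⁻¹ ≡ 67 (mod 120).
Since T is injective, we find T⁻¹(71): we need 43x ≡ 71 − 71 ≡ 0 (mod 120). Using 43⁻¹ = 67: x ≡ 67·0 = 0, so x = 0.
Check: T(0) = 43·0 + 71 = 71 ≡ 71 (mod 120).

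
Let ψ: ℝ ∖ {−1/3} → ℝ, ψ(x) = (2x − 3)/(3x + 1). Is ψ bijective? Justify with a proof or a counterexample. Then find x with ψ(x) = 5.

-8/13

If ψ(x) = 2/3, cross-multiplying gives 3(2x − 3) = 2(3x + 1), which simplifies to −9 = 2 — false.  So 2/3 has no preimage and ψ is not surjective.
So ψ is not bijective.
Solving ψ(x) = 5: cross-multiplying gives 2x − 3 = 5(3x + 1), which rearranges to −13x = 8, so x = −8/13.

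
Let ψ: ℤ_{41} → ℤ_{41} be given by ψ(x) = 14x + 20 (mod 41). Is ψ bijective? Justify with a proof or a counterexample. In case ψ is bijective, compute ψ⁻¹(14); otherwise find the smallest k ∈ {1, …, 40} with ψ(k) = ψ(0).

23

Recall that ψ is injective if ψ(x_1) = ψ(x_2) implies x_1 = x_2.
Suppose ψ(x_1) = ψ(x_2) in ℤ_{41}. Then 14x_1 + 20 ≡ 14x_2 + 20 (mod 41), therefore 14(x_1 − x_2) ≡ 0 (mod 41).
Since gcd(14, 41) = 1, 14 is invertible modulo 41, so x_1 − x_2 ≡ 0 (mod 41), i.e. x_1 = x_2.
We now compute 14⁻¹ mod 41 explicitly. Euclid's algorithm: 41 = 2·14 + 13, 14 = 1·13 + 1; back-substituting gives 1 = 3·14 − 1·41, so 14⁻¹ ≡ 3 (mod 41).
Then y ↦ 3(y − 20) is a two-sided inverse to ψ, so every y ∈ ℤ_{41} has a preimage.
Hence ψ is bijective.
Since ψ is bijective, we compute ψ⁻¹(14): solve 14x + 20 ≡ 14 (mod 41), i.e. 14x ≡ 35 (mod 41).
Multiplying by 14⁻¹ = 3 gives x ≡ 3·35 = 105 = 2·41 + 23 ≡ 23 (mod 41).
Check: ψ(23) = 14·23 + 20 = 342 = 8·41 + 14 ≡ 14 (mod 41).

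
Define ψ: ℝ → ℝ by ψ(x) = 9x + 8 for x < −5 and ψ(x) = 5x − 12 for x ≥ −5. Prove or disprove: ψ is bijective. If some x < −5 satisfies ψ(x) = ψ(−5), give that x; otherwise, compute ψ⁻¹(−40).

-16/3

Both pieces are strictly increasing (slopes 9 and 5), so each is injective on its own interval.
The left piece maps (−∞, −5) onto (−∞, −37); the right piece maps [−5, ∞) onto [−37, ∞).
Since −37 = −37, the images partition ℝ: ψ is injective and surjective, hence bijective.
Because the two images are disjoint, no x < −5 has ψ(x) = ψ(−5), so we compute ψ⁻¹(−40): −40 lies in (−∞, −37), so solve 9x + 8 = −40: x = (−40 − 8)/9 = −16/3.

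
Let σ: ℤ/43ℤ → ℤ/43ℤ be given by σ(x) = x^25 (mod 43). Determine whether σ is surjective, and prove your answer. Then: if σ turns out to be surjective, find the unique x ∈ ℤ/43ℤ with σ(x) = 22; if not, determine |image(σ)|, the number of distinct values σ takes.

Since 43 is prime, the nonzero elements of ℤ/43ℤ form a cyclic group of order 42.
As gcd(25, 42) = 1, raising to the 25th power is a bijection on this group: if x_1^25 ≡ x_2^25 then (x_1x_2^{−1})^25 = 1, and the only element of order dividing gcd(25, 42) = 1 is 1, so x_1 = x_2.
With σ(0) = 0 this makes σ injective on all of ℤ/43ℤ, hence bijective (finite equal-size domain and codomain). In particular σ is surjective.
Since σ is surjective, we find the preimage of 22. The inverse of x ↦ x^25 on (ℤ/43ℤ)^× is x ↦ x^37, because 25·37 = 925 = 22·42 + 1 ≡ 1 (mod 42) and x^{42} = 1 for x ≠ 0 (Fermat). So σ⁻¹(22) = 22^37 mod 43.
Repeated squaring mod 43: 22^1 ≡ 22, 22^2 ≡ 22² = 484 ≡ 11, 22^4 ≡ 11² = 121 ≡ 35, 22^8 ≡ 35² = 1225 ≡ 21, 22^16 ≡ 21² = 441 ≡ 11, 22^32 ≡ 11² = 121 ≡ 35. Since 37 = 32 + 4 + 1, 22^37 ≡ 35·35·22: 35·35 = 1225 ≡ 21, then 21·22 = 462 ≡ 32. So 22^37 ≡ 32 (mod 43).
Hence σ⁻¹(22) = 32.

32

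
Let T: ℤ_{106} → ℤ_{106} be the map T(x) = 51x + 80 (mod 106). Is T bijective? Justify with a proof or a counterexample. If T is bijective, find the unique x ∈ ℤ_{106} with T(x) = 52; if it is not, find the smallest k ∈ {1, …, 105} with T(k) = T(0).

Suppose T(a) = T(b) in ℤ_{106}. Then 51a + 80 ≡ 51b + 80 (mod 106), hence 51(a − b) ≡ 0 (mod 106).
Since gcd(51, 106) = 1, 51 is invertible modulo 106, so a − b ≡ 0 (mod 106), i.e. a = b.
We now compute 51⁻¹ mod 106 explicitly. Euclid's algorithm: 106 = 2·51 + 4, 51 = 12·4 + 3, 4 = 1·3 + 1; back-substituting gives 1 = 79·51 − 38·106, so 51⁻¹ ≡ 79 (mod 106).
Then y ↦ 79(y − 80) is a two-sided inverse to T, so every y ∈ ℤ_{106} has a preimage.
Therefore T is bijective.
Since T is bijective, we compute T⁻¹(52): solve 51x + 80 ≡ 52 (mod 106), i.e. 51x ≡ 78 (mod 106).
Multiplying by 51⁻¹ = 79 gives x ≡ 79·78 = 6162 = 58·106 + 14 ≡ 14 (mod 106).
Check: T(14) = 51·14 + 80 = 794 = 7·106 + 52 ≡ 52 (mod 106).

14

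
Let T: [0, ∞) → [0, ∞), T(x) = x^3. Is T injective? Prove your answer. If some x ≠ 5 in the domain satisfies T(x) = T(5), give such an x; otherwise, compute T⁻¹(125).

On [0, ∞), x ↦ x^3 is strictly increasing, so T(s) = T(t) forces s = t. So T is injective.
Since x ↦ x^3 is strictly increasing on [0, ∞), it is injective there, so no x ≠ 5 in the domain has T(x) = T(5). We therefore compute T⁻¹(125) = 125^{1/3} = 5 (indeed 5^3 = 125).

5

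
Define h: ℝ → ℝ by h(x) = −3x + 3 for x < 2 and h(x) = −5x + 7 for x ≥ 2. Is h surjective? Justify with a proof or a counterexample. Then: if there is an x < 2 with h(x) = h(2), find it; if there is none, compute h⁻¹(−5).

Both pieces are strictly decreasing (slopes −3 and −5), so each is injective on its own interval.
The left piece maps (−∞, 2) onto (−3, ∞); the right piece maps [2, ∞) onto (−∞, −3].
These images together cover ℝ, so h is surjective.
Because the two images are disjoint, no x < 2 has h(x) = h(2), so we compute h⁻¹(−5): −5 lies in (−∞, −3], so solve −5x + 7 = −5: x = (−5 − 7)/(−5) = 12/5.

12/5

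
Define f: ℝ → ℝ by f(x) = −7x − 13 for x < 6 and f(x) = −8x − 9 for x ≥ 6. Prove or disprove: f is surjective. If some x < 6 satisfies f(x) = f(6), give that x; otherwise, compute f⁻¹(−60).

Both pieces are strictly decreasing (slopes −7 and −8), so each is injective on its own interval.
The left piece maps (−∞, 6) onto (−55, ∞); the right piece maps [6, ∞) onto (−∞, −57].
The union (−55, ∞) ∪ (−∞, −57] omits the interval between −55 and −57; in particular −55 has no preimage. So f is not surjective.
Because the two images are disjoint, no x < 6 has f(x) = f(6), so we compute f⁻¹(−60): −60 lies in (−∞, −57], so solve −8x − 9 = −60: x = (−60 + 9)/(−8) = 51/8.

51/8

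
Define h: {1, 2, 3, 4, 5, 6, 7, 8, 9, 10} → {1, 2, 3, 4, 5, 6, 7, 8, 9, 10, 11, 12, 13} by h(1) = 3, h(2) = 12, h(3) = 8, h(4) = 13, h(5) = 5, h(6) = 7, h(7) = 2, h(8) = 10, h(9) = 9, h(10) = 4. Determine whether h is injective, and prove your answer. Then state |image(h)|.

The values h(1), …, h(10) are 3, 12, 8, 13, 5, 7, 2, 10, 9, 4 — all distinct.
So h(s) = h(t) only when s = t, and h is injective.
The image of h is {2, 3, 4, 5, 7, 8, 9, 10, 12, 13}, which has 10 elements.

10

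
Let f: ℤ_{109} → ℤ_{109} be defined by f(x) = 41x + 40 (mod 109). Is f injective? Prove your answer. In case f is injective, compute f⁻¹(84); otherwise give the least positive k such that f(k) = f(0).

Suppose f(s) = f(t) in ℤ_{109}. Then 41s + 40 ≡ 41t + 40 (mod 109), hence 41(s − t) ≡ 0 (mod 109).
Since gcd(41, 109) = 1, 41 is invertible modulo 109, hence s − t ≡ 0 (mod 109), i.e. s = t.
Hence f is injective.
We now compute 41⁻¹ mod 109 explicitly. Euclid's algorithm: 109 = 2·41 + 27, 41 = 1·27 + 14, 27 = 1·14 + 13, 14 = 1·13 + 1; back-substituting gives 1 = 8·41 − 3·109, so 41⁻¹ ≡ 8 (mod 109).
Since f is injective, we find f⁻¹(84): we need 41x ≡ 84 − 40 ≡ 44 (mod 109). Using 41⁻¹ = 8: x ≡ 8·44 = 352 = 3·109 + 25, so x = 25.
Check: f(25) = 41·25 + 40 = 1065 = 9·109 + 84 ≡ 84 (mod 109).

25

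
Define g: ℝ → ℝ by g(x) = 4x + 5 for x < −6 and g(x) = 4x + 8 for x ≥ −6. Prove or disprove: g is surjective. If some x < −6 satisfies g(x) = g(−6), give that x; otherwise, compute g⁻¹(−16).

-6

Both pieces are strictly increasing (slopes 4 and 4), so each is injective on its own interval.
The left piece maps (−∞, −6) onto (−∞, −19); the right piece maps [−6, ∞) onto [−16, ∞).
The union (−∞, −19) ∪ [−16, ∞) omits the interval between −19 and −16; in particular −19 has no preimage. So g is not surjective.
Because the two images are disjoint, no x < −6 has g(x) = g(−6), so we compute g⁻¹(−16): −16 lies in [−16, ∞), so solve 4x + 8 = −16: x = (−16 − 8)/4 = −6.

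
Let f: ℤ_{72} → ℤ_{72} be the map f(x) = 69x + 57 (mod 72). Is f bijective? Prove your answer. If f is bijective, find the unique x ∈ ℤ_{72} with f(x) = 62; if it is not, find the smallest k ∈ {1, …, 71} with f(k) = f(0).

By definition, f is injective if f(x_1) = f(x_2) implies x_1 = x_2.
We have gcd(69, 72) = 3 > 1. Taking x_1 = 0 and x_2 = 24: f(0) = 57 and f(24) = 69·24 + 57 = 1713 ≡ 57 (mod 72).
So f(0) = f(24) while 0 ≠ 24, so f is not injective, hence not bijective.
Since f is not bijective, we find the least positive k with f(k) = f(0): this means 69k ≡ 0 (mod 72), i.e. 72 ∣ 69k. Since gcd(69, 72) = 3, dividing through by 3 this holds exactly when 24 ∣ 23k, and as gcd(23, 24) = 1, exactly when 24 ∣ k.
The smallest positive such k is 24.

24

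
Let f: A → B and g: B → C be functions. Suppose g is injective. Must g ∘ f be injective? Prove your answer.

not injective

No. Take A = {1, 2}, B = C = {1, 2, 3, 4, 5}, f(1) = f(2) = 1, and g = identity (injective).
Then (g ∘ f)(1) = (g ∘ f)(2) = 1 with 1 ≠ 2, so g ∘ f is not injective.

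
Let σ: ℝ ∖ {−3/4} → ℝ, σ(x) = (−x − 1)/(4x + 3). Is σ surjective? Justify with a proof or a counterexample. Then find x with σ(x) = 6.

-19/25

If σ(x) = −1/4, cross-multiplying gives 4(−x − 1) = −1(4x + 3), which simplifies to −4 = −3 — false.  So −1/4 has no preimage and σ is not surjective.
Solving σ(x) = 6: cross-multiplying gives −x − 1 = 6(4x + 3), which rearranges to −25x = 19, so x = −19/25.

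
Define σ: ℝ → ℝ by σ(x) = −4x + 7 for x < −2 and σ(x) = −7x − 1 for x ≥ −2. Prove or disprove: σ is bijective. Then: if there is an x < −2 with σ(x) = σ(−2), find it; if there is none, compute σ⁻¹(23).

-4

Both pieces are strictly decreasing (slopes −4 and −7), so each is injective on its own interval.
The left piece maps (−∞, −2) onto (15, ∞); the right piece maps [−2, ∞) onto (−∞, 13].
The images leave a gap (15 has no preimage), so σ is not surjective, hence not bijective.
Because the two images are disjoint, no x < −2 has σ(x) = σ(−2), so we compute σ⁻¹(23): 23 lies in (15, ∞), so solve −4x + 7 = 23: x = (23 − 7)/(−4) = −4.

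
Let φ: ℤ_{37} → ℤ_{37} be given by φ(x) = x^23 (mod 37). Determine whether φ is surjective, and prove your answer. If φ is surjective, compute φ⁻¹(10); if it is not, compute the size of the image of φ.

Since 37 is prime, the nonzero elements of ℤ_{37} form a cyclic group of order 36.
As gcd(23, 36) = 1, raising to the 23rd power is a bijection on this group: if s^23 ≡ t^23 then (st^{−1})^23 = 1, and the only element of order dividing gcd(23, 36) = 1 is 1, so s = t.
With φ(0) = 0 this makes φ injective on all of ℤ_{37}, hence bijective (finite equal-size domain and codomain). In particular φ is surjective.
Since φ is surjective, we find the preimage of 10. The inverse of x ↦ x^23 on (ℤ_{37})^× is x ↦ x^11, because 23·11 = 253 = 7·36 + 1 ≡ 1 (mod 36) and x^{36} = 1 for x ≠ 0 (Fermat). So φ⁻¹(10) = 10^11 mod 37.
Repeated squaring mod 37: 10^1 ≡ 10, 10^2 ≡ 10² = 100 ≡ 26, 10^4 ≡ 26² = 676 ≡ 10, 10^8 ≡ 10² = 100 ≡ 26. Since 11 = 8 + 2 + 1, 10^11 ≡ 26·26·10: 26·26 = 676 ≡ 10, then 10·10 = 100 ≡ 26. So 10^11 ≡ 26 (mod 37).
Hence φ⁻¹(10) = 26.

26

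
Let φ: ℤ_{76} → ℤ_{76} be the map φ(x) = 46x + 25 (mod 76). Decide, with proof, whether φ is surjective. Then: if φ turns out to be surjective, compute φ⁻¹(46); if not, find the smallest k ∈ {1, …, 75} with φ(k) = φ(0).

38

Since gcd(46, 76) = 2, we have 46x ≡ 0 (mod 2) for all x, so φ(x) ≡ 1 (mod 2).
But 0 ≢ 1 (mod 2), so 0 ∈ ℤ_{76} has no preimage. So φ is not surjective.
Since φ is not surjective, we find the least positive k with φ(k) = φ(0): this means 46k ≡ 0 (mod 76), i.e. 76 ∣ 46k. Since gcd(46, 76) = 2, dividing through by 2 this holds exactly when 38 ∣ 23k, and as gcd(23, 38) = 1, exactly when 38 ∣ k.
The smallest positive such k is 38.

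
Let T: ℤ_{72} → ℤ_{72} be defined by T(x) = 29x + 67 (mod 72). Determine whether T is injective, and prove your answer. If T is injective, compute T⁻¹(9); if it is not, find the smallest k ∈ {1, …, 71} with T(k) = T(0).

Suppose T(x_1) = T(x_2) in ℤ_{72}. Then 29x_1 + 67 ≡ 29x_2 + 67 (mod 72), therefore 29(x_1 − x_2) ≡ 0 (mod 72).
Since gcd(29, 72) = 1, 29 is invertible modulo 72, so x_1 − x_2 ≡ 0 (mod 72), i.e. x_1 = x_2.
So T is injective.
We now compute 29⁻¹ mod 72 explicitly. Euclid's algorithm: 72 = 2·29 + 14, 29 = 2·14 + 1; back-substituting gives 1 = 5·29 − 2·72, so 29⁻¹ ≡ 5 (mod 72).
Since T is injective, we compute T⁻¹(9): solve 29x + 67 ≡ 9 (mod 72), i.e. 29x ≡ 14 (mod 72).
Multiplying by 29⁻¹ = 5 gives x ≡ 5·14 = 70 ≡ 70 (mod 72).
Check: T(70) = 29·70 + 67 = 2097 = 29·72 + 9 ≡ 9 (mod 72).

70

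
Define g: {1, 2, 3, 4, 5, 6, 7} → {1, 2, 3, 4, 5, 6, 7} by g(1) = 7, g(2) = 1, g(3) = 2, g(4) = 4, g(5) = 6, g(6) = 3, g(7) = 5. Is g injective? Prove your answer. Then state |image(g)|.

7

The values g(1), …, g(7) are 7, 1, 2, 4, 6, 3, 5 — all distinct.
So g(u) = g(v) only when u = v, and g is injective.
The image of g is {1, 2, 3, 4, 5, 6, 7}, which has 7 elements.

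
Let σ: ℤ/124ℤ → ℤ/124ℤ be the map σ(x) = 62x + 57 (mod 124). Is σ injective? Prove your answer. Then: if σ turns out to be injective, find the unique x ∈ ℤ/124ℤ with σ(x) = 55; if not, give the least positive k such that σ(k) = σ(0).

2

Recall: σ is injective when σ(a) = σ(b) forces a = b.
We have gcd(62, 124) = 62 > 1. Taking a = 0 and b = 2: σ(0) = 57 and σ(2) = 62·2 + 57 = 181 ≡ 57 (mod 124).
So σ(0) = σ(2) while 0 ≠ 2, hence σ is not injective.
Since σ is not injective, we find the least positive k with σ(k) = σ(0): this means 62k ≡ 0 (mod 124), i.e. 124 ∣ 62k. Since gcd(62, 124) = 62, dividing through by 62 this holds exactly when 2 ∣ k.
The smallest positive such k is 2.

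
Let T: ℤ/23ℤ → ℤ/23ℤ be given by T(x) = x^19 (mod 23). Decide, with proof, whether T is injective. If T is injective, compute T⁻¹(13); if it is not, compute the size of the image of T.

9

Since 23 is prime, the nonzero elements of ℤ/23ℤ form a cyclic group of order 22.
As gcd(19, 22) = 1, raising to the 19th power is a bijection on this group: if s^19 ≡ t^19 then (st^{−1})^19 = 1, and the only element of order dividing gcd(19, 22) = 1 is 1, so s = t.
With T(0) = 0 this makes T injective on all of ℤ/23ℤ, hence bijective (finite equal-size domain and codomain). In particular T is injective.
Since T is injective, we find the preimage of 13. The inverse of x ↦ x^19 on (ℤ/23ℤ)^× is x ↦ x^7, because 19·7 = 133 = 6·22 + 1 ≡ 1 (mod 22) and x^{22} = 1 for x ≠ 0 (Fermat). So T⁻¹(13) = 13^7 mod 23.
Repeated squaring mod 23: 13^1 ≡ 13, 13^2 ≡ 13² = 169 ≡ 8, 13^4 ≡ 8² = 64 ≡ 18. Since 7 = 4 + 2 + 1, 13^7 ≡ 18·8·13: 18·8 = 144 ≡ 6, then 6·13 = 78 ≡ 9. So 13^7 ≡ 9 (mod 23).
Hence T⁻¹(13) = 9.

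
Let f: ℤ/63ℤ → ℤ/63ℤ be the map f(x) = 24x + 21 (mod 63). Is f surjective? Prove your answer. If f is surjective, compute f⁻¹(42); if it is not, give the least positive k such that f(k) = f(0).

21

Since gcd(24, 63) = 3, we have 24x ≡ 0 (mod 3) for all x, so f(x) ≡ 0 (mod 3).
But 1 ≢ 0 (mod 3), so 1 ∈ ℤ/63ℤ has no preimage. Therefore f is not surjective.
Since f is not surjective, we find the least positive k with f(k) = f(0): this means 24k ≡ 0 (mod 63), i.e. 63 ∣ 24k. Since gcd(24, 63) = 3, dividing through by 3 this holds exactly when 21 ∣ 8k, and as gcd(8, 21) = 1, exactly when 21 ∣ k.
The smallest positive such k is 21.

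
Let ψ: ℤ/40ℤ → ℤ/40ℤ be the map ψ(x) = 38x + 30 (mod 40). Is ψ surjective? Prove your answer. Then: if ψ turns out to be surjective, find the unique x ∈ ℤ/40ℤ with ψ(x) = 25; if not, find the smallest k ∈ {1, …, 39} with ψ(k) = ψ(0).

Recall that surjectivity means every element of the codomain has a preimage under ψ.
Since gcd(38, 40) = 2, we have 38x ≡ 0 (mod 2) for all x, so ψ(x) ≡ 0 (mod 2).
But 1 ≢ 0 (mod 2), so 1 ∈ ℤ/40ℤ has no preimage. So ψ is not surjective.
Since ψ is not surjective, we find the least positive k with ψ(k) = ψ(0): this means 38k ≡ 0 (mod 40), i.e. 40 ∣ 38k. Since gcd(38, 40) = 2, dividing through by 2 this holds exactly when 20 ∣ 19k, and as gcd(19, 20) = 1, exactly when 20 ∣ k.
The smallest positive such k is 20.

20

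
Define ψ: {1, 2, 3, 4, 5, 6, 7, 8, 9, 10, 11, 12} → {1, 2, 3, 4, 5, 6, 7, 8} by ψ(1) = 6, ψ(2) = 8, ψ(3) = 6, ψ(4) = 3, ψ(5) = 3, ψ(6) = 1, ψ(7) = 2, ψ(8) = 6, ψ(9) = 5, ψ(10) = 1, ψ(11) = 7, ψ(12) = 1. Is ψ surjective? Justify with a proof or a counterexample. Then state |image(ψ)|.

7

No element maps to 4, so ψ is not surjective.
The image of ψ is {1, 2, 3, 5, 6, 7, 8}, which has 7 elements.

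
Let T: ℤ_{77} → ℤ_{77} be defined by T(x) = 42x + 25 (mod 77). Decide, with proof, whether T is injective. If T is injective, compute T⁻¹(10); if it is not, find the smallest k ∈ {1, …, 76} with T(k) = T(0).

We have gcd(42, 77) = 7 > 1. Taking x_1 = 0 and x_2 = 11: T(0) = 25 and T(11) = 42·11 + 25 = 487 ≡ 25 (mod 77).
So T(0) = T(11) while 0 ≠ 11, therefore T is not injective.
Since T is not injective, we find the least positive k with T(k) = T(0): this means 42k ≡ 0 (mod 77), i.e. 77 ∣ 42k. Since gcd(42, 77) = 7, dividing through by 7 this holds exactly when 11 ∣ 6k, and as gcd(6, 11) = 1, exactly when 11 ∣ k.
The smallest positive such k is 11.

11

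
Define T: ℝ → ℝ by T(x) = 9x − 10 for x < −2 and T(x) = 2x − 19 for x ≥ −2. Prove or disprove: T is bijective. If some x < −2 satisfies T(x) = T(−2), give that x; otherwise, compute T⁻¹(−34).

Both pieces are strictly increasing (slopes 9 and 2), so each is injective on its own interval.
The left piece maps (−∞, −2) onto (−∞, −28); the right piece maps [−2, ∞) onto [−23, ∞).
The images leave a gap (−28 has no preimage), so T is not surjective, hence not bijective.
Because the two images are disjoint, no x < −2 has T(x) = T(−2), so we compute T⁻¹(−34): −34 lies in (−∞, −28), so solve 9x − 10 = −34: x = (−34 + 10)/9 = −8/3.

-8/3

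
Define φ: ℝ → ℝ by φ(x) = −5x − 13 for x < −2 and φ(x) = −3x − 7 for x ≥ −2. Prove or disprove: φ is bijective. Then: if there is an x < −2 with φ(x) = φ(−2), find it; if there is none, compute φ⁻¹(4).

-12/5

Both pieces are strictly decreasing (slopes −5 and −3), so each is injective on its own interval.
The left piece maps (−∞, −2) onto (−3, ∞); the right piece maps [−2, ∞) onto (−∞, −1].
These images overlap. In particular φ(−2) = −1 (right piece), and solving −5x − 13 = −1 on the left piece gives x = −12/5 < −2.
So φ(−12/5) = φ(−2) with −12/5 ≠ −2, and φ is not injective, hence not bijective. This x = −12/5 is the requested value below −2.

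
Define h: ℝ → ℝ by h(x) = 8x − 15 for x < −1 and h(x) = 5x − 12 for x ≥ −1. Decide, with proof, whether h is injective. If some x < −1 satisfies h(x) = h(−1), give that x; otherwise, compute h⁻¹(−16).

Both pieces are strictly increasing (slopes 8 and 5), so each is injective on its own interval.
The left piece maps (−∞, −1) onto (−∞, −23); the right piece maps [−1, ∞) onto [−17, ∞).
These images are disjoint, so no value is attained by both pieces. Thus h is injective.
Because the two images are disjoint, no x < −1 has h(x) = h(−1), so we compute h⁻¹(−16): −16 lies in [−17, ∞), so solve 5x − 12 = −16: x = (−16 + 12)/5 = −4/5.

-4/5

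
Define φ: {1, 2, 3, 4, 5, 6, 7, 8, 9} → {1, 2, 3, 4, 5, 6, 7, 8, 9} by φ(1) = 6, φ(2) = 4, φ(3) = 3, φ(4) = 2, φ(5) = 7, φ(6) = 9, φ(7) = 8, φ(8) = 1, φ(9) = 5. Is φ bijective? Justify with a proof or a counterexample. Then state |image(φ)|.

The values 6, 4, 3, 2, 7, 9, 8, 1, 5 are a permutation of {1, 2, 3, 4, 5, 6, 7, 8, 9}: each element appears exactly once.
So φ is injective and surjective, hence bijective.
The image of φ is {1, 2, 3, 4, 5, 6, 7, 8, 9}, which has 9 elements.

9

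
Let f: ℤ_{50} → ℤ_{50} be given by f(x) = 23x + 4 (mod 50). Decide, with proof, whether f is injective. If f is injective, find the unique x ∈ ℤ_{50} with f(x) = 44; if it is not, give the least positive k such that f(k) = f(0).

If f(x_1) = f(x_2), then 23x_1 ≡ 23x_2 (mod 50). Because gcd(23, 50) = 1, we may cancel 23 to get x_1 ≡ x_2 (mod 50).
Thus f is injective.
We now compute 23⁻¹ mod 50 explicitly. Euclid's algorithm: 50 = 2·23 + 4, 23 = 5·4 + 3, 4 = 1·3 + 1; back-substituting gives 1 = 37·23 − 17·50, so 23⁻¹ ≡ 37 (mod 50).
Since f is injective, we compute f⁻¹(44): solve 23x + 4 ≡ 44 (mod 50), i.e. 23x ≡ 40 (mod 50).
Multiplying by 23⁻¹ = 37 gives x ≡ 37·40 = 1480 = 29·50 + 30 ≡ 30 (mod 50).
Check: f(30) = 23·30 + 4 = 694 = 13·50 + 44 ≡ 44 (mod 50).

30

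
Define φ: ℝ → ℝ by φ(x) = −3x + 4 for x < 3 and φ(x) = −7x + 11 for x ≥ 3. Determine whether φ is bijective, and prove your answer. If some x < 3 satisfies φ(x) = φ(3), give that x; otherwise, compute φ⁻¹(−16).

27/7

Both pieces are strictly decreasing (slopes −3 and −7), so each is injective on its own interval.
The left piece maps (−∞, 3) onto (−5, ∞); the right piece maps [3, ∞) onto (−∞, −10].
The images leave a gap (−5 has no preimage), so φ is not surjective, hence not bijective.
Because the two images are disjoint, no x < 3 has φ(x) = φ(3), so we compute φ⁻¹(−16): −16 lies in (−∞, −10], so solve −7x + 11 = −16: x = (−16 − 11)/(−7) = 27/7.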